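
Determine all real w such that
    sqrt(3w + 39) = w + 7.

w = -1

Square both sides: 3w + 39 = (w + 7)^2.
Expand and rearrange: w^2 + 11w + 10 = 0.
Solving gives w = -1 or w = -10.
Check each candidate in the original equation:
  w = -1: sqrt(36) = 6, while w + 7 = 6 — valid.
  w = -10: sqrt(9) = 3, while w + 7 = -3 — extraneous.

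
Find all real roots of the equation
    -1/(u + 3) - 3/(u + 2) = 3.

u = -3.7676 or u = -2.5657

Multiply both sides by (u + 3)(u + 2):
-(u + 2) - 3(u + 3) = 3(u + 3)(u + 2).
Expand and collect terms: 3u² + 19u + 29 = 0.
By the quadratic formula, u = (-19 ± √13) / 6, so u ≈ -2.5657 or u ≈ -3.7676.
Neither value makes a denominator zero (u ≠ -3, u ≠ -2), so both are valid.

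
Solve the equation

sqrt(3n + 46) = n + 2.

n = 6

Square both sides: 3n + 46 = (n + 2)^2.
Expand and rearrange: n^2 + n - 42 = 0.
Solving gives n = 6 or n = -7.
Check each candidate in the original equation:
  n = 6: sqrt(64) = 8, while n + 2 = 8 — valid.
  n = -7: sqrt(25) = 5, while n + 2 = -5 — extraneous.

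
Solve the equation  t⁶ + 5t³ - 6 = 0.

Let u = t³. The equation becomes u² + 5u - 6 = 0.
Factor: (u + 6)(u - 1) = 0, so u = -6 or u = 1.
t³ = -6 gives t = -∛(6) ≈ -1.8171.
t³ = 1 gives t = 1.

t = -1.8171 or t = 1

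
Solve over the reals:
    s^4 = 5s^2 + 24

Let u = s^2. The equation becomes u^2 - 5u - 24 = 0.
Factor: (u - 8)(u + 3) = 0, so u = 8 or u = -3.
s^2 = 8 gives s = +/-2*sqrt(2) ~= +/-2.8284.
s^2 = -3 < 0 has no real solution.

s = -2.8284 or s = 2.8284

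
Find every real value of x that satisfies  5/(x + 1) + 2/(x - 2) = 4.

x = 0 or x = 2.75

Multiply both sides by (x + 1)(x - 2):
5(x - 2) + 2(x + 1) = 4(x + 1)(x - 2).
Expand and collect terms: 4x^2 - 11x = 0.
Factor or apply the quadratic formula: x = 2.75 or x = 0.
Neither value makes a denominator zero (x != -1, x != 2), so both are valid.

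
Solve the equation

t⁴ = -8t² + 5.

t = -0.7633 or t = 0.7633

Let u = t². The equation becomes u² + 8u - 5 = 0.
By the quadratic formula, u = -4 + √(21) or u = -√(21) - 4.
t² = -4 + √(21) gives t = ±√(-4 + √(21)) ≈ ±0.7633.
t² = -√(21) - 4 < 0 has no real solution.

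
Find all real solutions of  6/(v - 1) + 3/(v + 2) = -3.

Multiply both sides by (v - 1)(v + 2):
6(v + 2) + 3(v - 1) = -3(v - 1)(v + 2).
Expand and collect terms: -3v^2 - 12v - 3 = 0.
By the quadratic formula, v = (12 +/- sqrt(108)) / -6, so v ~= -3.7321 or v ~= -0.2679.
Neither value makes a denominator zero (v != 1, v != -2), so both are valid.

v = -3.7321 or v = -0.2679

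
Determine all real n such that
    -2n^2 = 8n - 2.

Rearrange to standard form: -2n^2 - 8n + 2 = 0.
Discriminant: (-8)^2 - 4*(-2)*2 = 80.
Quadratic formula: n = (8 +/- sqrt(80)) / (-4).
So n = -sqrt(5) - 2 ~= -4.2361 or n = -2 + sqrt(5) ~= 0.2361.

n = -4.2361 or n = 0.2361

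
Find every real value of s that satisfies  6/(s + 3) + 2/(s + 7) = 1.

Multiply both sides by (s + 3)(s + 7):
6(s + 7) + 2(s + 3) = (s + 3)(s + 7).
Expand and collect terms: s^2 + 2s - 27 = 0.
By the quadratic formula, s = (-2 +/- sqrt(112)) / 2, so s ~= 4.2915 or s ~= -6.2915.
Neither value makes a denominator zero (s != -3, s != -7), so both are valid.

s = -6.2915 or s = 4.2915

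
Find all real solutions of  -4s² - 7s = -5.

Rearrange to standard form: -4s² - 7s + 5 = 0.
Discriminant: (-7)² − 4·(-4)·5 = 129.
Quadratic formula: s = (7 ± √129) / (-8).
So s = -√(129)/8 - 7/8 ≈ -2.2947 or s = -7/8 + √(129)/8 ≈ 0.5447.

s = -2.2947 or s = 0.5447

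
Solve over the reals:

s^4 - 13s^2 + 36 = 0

Let u = s^2. The equation becomes u^2 - 13u + 36 = 0.
Factor: (u - 4)(u - 9) = 0, so u = 4 or u = 9.
s^2 = 4 gives s = +/-2.
s^2 = 9 gives s = +/-3.

s = -3 or s = -2 or s = 2 or s = 3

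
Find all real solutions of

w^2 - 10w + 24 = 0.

Factor: (w - 6)(w - 4) = 0.
So w = 6 or w = 4.

w = 4 or w = 6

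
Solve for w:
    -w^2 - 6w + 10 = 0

w = -7.3589 or w = 1.3589

Discriminant: (-6)^2 - 4*(-1)*10 = 76.
Quadratic formula: w = (6 +/- sqrt(76)) / (-2).
So w = -sqrt(19) - 3 ~= -7.3589 or w = -3 + sqrt(19) ~= 1.3589.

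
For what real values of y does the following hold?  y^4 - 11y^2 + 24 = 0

y = -2.8284 or y = -1.7321 or y = 1.7321 or y = 2.8284

Let u = y^2. The equation becomes u^2 - 11u + 24 = 0.
Factor: (u - 8)(u - 3) = 0, so u = 8 or u = 3.
y^2 = 8 gives y = +/-2*sqrt(2) ~= +/-2.8284.
y^2 = 3 gives y = +/-sqrt(3) ~= +/-1.7321.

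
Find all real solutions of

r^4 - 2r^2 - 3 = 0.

Let u = r^2. The equation becomes u^2 - 2u - 3 = 0.
Factor: (u - 3)(u + 1) = 0, so u = 3 or u = -1.
r^2 = 3 gives r = +/-sqrt(3) ~= +/-1.7321.
r^2 = -1 < 0 has no real solution.

r = -1.7321 or r = 1.7321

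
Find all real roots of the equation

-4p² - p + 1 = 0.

p = -0.6404 or p = 0.3904

Discriminant: (-1)² − 4·(-4)·1 = 17.
Quadratic formula: p = (1 ± √17) / (-8).
So p = -√(17)/8 - 1/8 ≈ -0.6404 or p = -1/8 + √(17)/8 ≈ 0.3904.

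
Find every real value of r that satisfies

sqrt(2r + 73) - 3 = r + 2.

r = 4

Isolate the radical: sqrt(2r + 73) = r + 5.
Square both sides: 2r + 73 = (r + 5)^2.
Expand and rearrange: r^2 + 8r - 48 = 0.
Solving gives r = 4 or r = -12.
Check each candidate in the original equation:
  r = 4: sqrt(81) = 9, while r + 5 = 9 — valid.
  r = -12: sqrt(49) = 7, while r + 5 = -7 — extraneous.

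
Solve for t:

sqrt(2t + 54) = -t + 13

Square both sides: 2t + 54 = (-t + 13)^2.
Expand and rearrange: t^2 - 28t + 115 = 0.
Solving gives t = 23 or t = 5.
Check each candidate in the original equation:
  t = 23: sqrt(100) = 10, while -t + 13 = -10 — extraneous.
  t = 5: sqrt(64) = 8, while -t + 13 = 8 — valid.

t = 5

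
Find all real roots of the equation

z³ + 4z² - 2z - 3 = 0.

Possible rational roots are divisors of -3. Testing z = 1 gives 0, so (z - 1) is a factor.
Divide: z³ + 4z² - 2z - 3 = (z - 1)(z² + 5z + 3).
Apply the quadratic formula to z² + 5z + 3 = 0: z = (-5 ± √13)/2, i.e. z ≈ -0.6972 or z ≈ -4.3028.

z = -4.3028 or z = -0.6972 or z = 1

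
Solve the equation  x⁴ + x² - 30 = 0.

Let u = x². The equation becomes u² + u - 30 = 0.
Factor: (u + 6)(u - 5) = 0, so u = -6 or u = 5.
x² = -6 < 0 has no real solution.
x² = 5 gives x = ±√(5) ≈ ±2.2361.

x = -2.2361 or x = 2.2361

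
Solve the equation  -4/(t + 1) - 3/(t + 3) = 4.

Multiply both sides by (t + 1)(t + 3):
-4(t + 3) - 3(t + 1) = 4(t + 1)(t + 3).
Expand and collect terms: 4t² + 23t + 27 = 0.
By the quadratic formula, t = (-23 ± √97) / 8, so t ≈ -1.6439 or t ≈ -4.1061.
Neither value makes a denominator zero (t ≠ -1, t ≠ -3), so both are valid.

t = -4.1061 or t = -1.6439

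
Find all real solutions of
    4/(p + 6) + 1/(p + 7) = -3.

Multiply both sides by (p + 6)(p + 7):
4(p + 7) + (p + 6) = -3(p + 6)(p + 7).
Expand and collect terms: -3p² - 44p - 160 = 0.
Factor or apply the quadratic formula: p = -8 or p = -6.6667.
Neither value makes a denominator zero (p ≠ -6, p ≠ -7), so both are valid.

p = -8 or p = -6.6667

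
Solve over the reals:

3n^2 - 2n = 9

n = -1.4305 or n = 2.0972

Rearrange to standard form: 3n^2 - 2n - 9 = 0.
Discriminant: (-2)^2 - 4*3*(-9) = 112.
Quadratic formula: n = (2 +/- sqrt(112)) / 6.
So n = 1/3 + 2*sqrt(7)/3 ~= 2.0972 or n = 1/3 - 2*sqrt(7)/3 ~= -1.4305.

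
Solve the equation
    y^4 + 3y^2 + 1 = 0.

Let u = y^2. The equation becomes u^2 + 3u + 1 = 0.
By the quadratic formula, u = -3/2 + sqrt(5)/2 or u = -3/2 - sqrt(5)/2.
y^2 = -3/2 + sqrt(5)/2 < 0 has no real solution.
y^2 = -3/2 - sqrt(5)/2 < 0 has no real solution.

No real solutions.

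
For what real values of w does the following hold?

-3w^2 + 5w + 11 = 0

Discriminant: (5)^2 - 4*(-3)*11 = 157.
Quadratic formula: w = (-5 +/- sqrt(157)) / (-6).
So w = 5/6 - sqrt(157)/6 ~= -1.255 or w = 5/6 + sqrt(157)/6 ~= 2.9217.

w = -1.255 or w = 2.9217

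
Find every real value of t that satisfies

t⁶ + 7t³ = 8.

Let u = t³. The equation becomes u² + 7u - 8 = 0.
Factor: (u + 8)(u - 1) = 0, so u = -8 or u = 1.
t³ = -8 gives t = -2.
t³ = 1 gives t = 1.

t = -2 or t = 1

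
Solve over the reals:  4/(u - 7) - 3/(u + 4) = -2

u = -2.076 or u = 4.576

Multiply both sides by (u - 7)(u + 4):
4(u + 4) - 3(u - 7) = -2(u - 7)(u + 4).
Expand and collect terms: -2u² + 5u + 19 = 0.
By the quadratic formula, u = (-5 ± √177) / -4, so u ≈ -2.076 or u ≈ 4.576.
Neither value makes a denominator zero (u ≠ 7, u ≠ -4), so both are valid.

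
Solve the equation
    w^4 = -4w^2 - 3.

No real solutions.

Let u = w^2. The equation becomes u^2 + 4u + 3 = 0.
Factor: (u + 1)(u + 3) = 0, so u = -1 or u = -3.
w^2 = -1 < 0 has no real solution.
w^2 = -3 < 0 has no real solution.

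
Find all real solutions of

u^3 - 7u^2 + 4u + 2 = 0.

Possible rational roots are divisors of 2. Testing u = 1 gives 0, so (u - 1) is a factor.
Divide: u^3 - 7u^2 + 4u + 2 = (u - 1)(u^2 - 6u - 2).
Apply the quadratic formula to u^2 - 6u - 2 = 0: u = (6 +/- sqrt(44))/2, i.e. u ~= 6.3166 or u ~= -0.3166.

u = -0.3166 or u = 1 or u = 6.3166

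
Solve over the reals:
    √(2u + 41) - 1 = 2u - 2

Isolate the radical: √(2u + 41) = 2u - 1.
Square both sides: 2u + 41 = (2u - 1)².
Expand and rearrange: 4u² - 6u - 40 = 0.
Solving gives u = 4 or u = -2.5.
Check each candidate in the original equation:
  u = 4: √(49) = 7, while 2u - 1 = 7 — valid.
  u = -2.5: √(36) = 6, while 2u - 1 = -6 — extraneous.

u = 4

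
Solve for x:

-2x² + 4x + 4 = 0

x = -0.7321 or x = 2.7321

Discriminant: (4)² − 4·(-2)·4 = 48.
Quadratic formula: x = (-4 ± √48) / (-4).
So x = 1 - √(3) ≈ -0.7321 or x = 1 + √(3) ≈ 2.7321.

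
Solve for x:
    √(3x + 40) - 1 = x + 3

x = 3

Isolate the radical: √(3x + 40) = x + 4.
Square both sides: 3x + 40 = (x + 4)².
Expand and rearrange: x² + 5x - 24 = 0.
Solving gives x = 3 or x = -8.
Check each candidate in the original equation:
  x = 3: √(49) = 7, while x + 4 = 7 — valid.
  x = -8: √(16) = 4, while x + 4 = -4 — extraneous.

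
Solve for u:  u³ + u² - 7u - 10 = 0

Possible rational roots are divisors of -10. Testing u = -2 gives 0, so (u + 2) is a factor.
Divide: u³ + u² - 7u - 10 = (u + 2)(u² - u - 5).
Apply the quadratic formula to u² - u - 5 = 0: u = (1 ± √21)/2, i.e. u ≈ 2.7913 or u ≈ -1.7913.

u = -2 or u = -1.7913 or u = 2.7913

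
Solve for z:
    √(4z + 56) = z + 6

Square both sides: 4z + 56 = (z + 6)².
Expand and rearrange: z² + 8z - 20 = 0.
Solving gives z = 2 or z = -10.
Check each candidate in the original equation:
  z = 2: √(64) = 8, while z + 6 = 8 — valid.
  z = -10: √(16) = 4, while z + 6 = -4 — extraneous.

z = 2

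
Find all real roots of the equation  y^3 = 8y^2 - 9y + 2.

y = 0.2984 or y = 1 or y = 6.7016

Rearrange: y^3 - 8y^2 + 9y - 2 = 0.
Possible rational roots are divisors of -2. Testing y = 1 gives 0, so (y - 1) is a factor.
Divide: y^3 - 8y^2 + 9y - 2 = (y - 1)(y^2 - 7y + 2).
Apply the quadratic formula to y^2 - 7y + 2 = 0: y = (7 +/- sqrt(41))/2, i.e. y ~= 6.7016 or y ~= 0.2984.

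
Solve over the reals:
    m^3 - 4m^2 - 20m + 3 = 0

m = -3 or m = 0.1459 or m = 6.8541

Possible rational roots are divisors of 3. Testing m = -3 gives 0, so (m + 3) is a factor.
Divide: m^3 - 4m^2 - 20m + 3 = (m + 3)(m^2 - 7m + 1).
Apply the quadratic formula to m^2 - 7m + 1 = 0: m = (7 +/- sqrt(45))/2, i.e. m ~= 6.8541 or m ~= 0.1459.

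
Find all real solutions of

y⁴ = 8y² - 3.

Let u = y². The equation becomes u² - 8u + 3 = 0.
By the quadratic formula, u = √(13) + 4 or u = 4 - √(13).
y² = √(13) + 4 gives y = ±√(√(13) + 4) ≈ ±2.7578.
y² = 4 - √(13) gives y = ±√(4 - √(13)) ≈ ±0.6281.

y = -2.7578 or y = -0.6281 or y = 0.6281 or y = 2.7578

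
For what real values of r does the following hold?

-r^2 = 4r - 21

Bring every term to one side: -r^2 - 4r + 21 = 0.
Factor: -1(r + 7)(r - 3) = 0.
So r = -7 or r = 3.

r = -7 or r = 3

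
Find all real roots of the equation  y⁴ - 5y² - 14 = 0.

Let u = y². The equation becomes u² - 5u - 14 = 0.
Factor: (u - 7)(u + 2) = 0, so u = 7 or u = -2.
y² = 7 gives y = ±√(7) ≈ ±2.6458.
y² = -2 < 0 has no real solution.

y = -2.6458 or y = 2.6458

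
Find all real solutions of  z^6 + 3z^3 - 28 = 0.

Let u = z^3. The equation becomes u^2 + 3u - 28 = 0.
Factor: (u + 7)(u - 4) = 0, so u = -7 or u = 4.
z^3 = -7 gives z = -(7)^(1/3) ~= -1.9129.
z^3 = 4 gives z = (4)^(1/3) ~= 1.5874.

z = -1.9129 or z = 1.5874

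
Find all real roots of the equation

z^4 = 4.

Let u = z^2. The equation becomes u^2 - 4 = 0.
Factor: (u + 2)(u - 2) = 0, so u = -2 or u = 2.
z^2 = -2 < 0 has no real solution.
z^2 = 2 gives z = +/-sqrt(2) ~= +/-1.4142.

z = -1.4142 or z = 1.4142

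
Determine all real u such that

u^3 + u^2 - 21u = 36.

Rearrange: u^3 + u^2 - 21u - 36 = 0.
Possible rational roots are divisors of -36. Testing u = -4 gives 0, so (u + 4) is a factor.
Divide: u^3 + u^2 - 21u - 36 = (u + 4)(u^2 - 3u - 9).
Apply the quadratic formula to u^2 - 3u - 9 = 0: u = (3 +/- sqrt(45))/2, i.e. u ~= 4.8541 or u ~= -1.8541.

u = -4 or u = -1.8541 or u = 4.8541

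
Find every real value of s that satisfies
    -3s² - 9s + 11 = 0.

s = -3.9324 or s = 0.9324

Discriminant: (-9)² − 4·(-3)·11 = 213.
Quadratic formula: s = (9 ± √213) / (-6).
So s = -√(213)/6 - 3/2 ≈ -3.9324 or s = -3/2 + √(213)/6 ≈ 0.9324.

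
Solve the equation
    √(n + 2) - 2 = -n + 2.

Isolate the radical: √(n + 2) = -n + 4.
Square both sides: n + 2 = (-n + 4)².
Expand and rearrange: n² - 9n + 14 = 0.
Solving gives n = 7 or n = 2.
Check each candidate in the original equation:
  n = 7: √(9) = 3, while -n + 4 = -3 — extraneous.
  n = 2: √(4) = 2, while -n + 4 = 2 — valid.

n = 2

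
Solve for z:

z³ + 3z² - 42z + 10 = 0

z = -8.2426 or z = 0.2426 or z = 5

Possible rational roots are divisors of 10. Testing z = 5 gives 0, so (z - 5) is a factor.
Divide: z³ + 3z² - 42z + 10 = (z - 5)(z² + 8z - 2).
Apply the quadratic formula to z² + 8z - 2 = 0: z = (-8 ± √72)/2, i.e. z ≈ 0.2426 or z ≈ -8.2426.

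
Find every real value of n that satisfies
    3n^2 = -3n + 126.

Bring every term to one side: 3n^2 + 3n - 126 = 0.
Factor: 3(n - 6)(n + 7) = 0.
So n = 6 or n = -7.

n = -7 or n = 6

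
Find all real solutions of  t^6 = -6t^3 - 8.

t = -1.5874 or t = -1.2599

Let u = t^3. The equation becomes u^2 + 6u + 8 = 0.
Factor: (u + 4)(u + 2) = 0, so u = -4 or u = -2.
t^3 = -4 gives t = -(4)^(1/3) ~= -1.5874.
t^3 = -2 gives t = -(2)^(1/3) ~= -1.2599.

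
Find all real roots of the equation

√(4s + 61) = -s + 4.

s = -3

Square both sides: 4s + 61 = (-s + 4)².
Expand and rearrange: s² - 12s - 45 = 0.
Solving gives s = 15 or s = -3.
Check each candidate in the original equation:
  s = 15: √(121) = 11, while -s + 4 = -11 — extraneous.
  s = -3: √(49) = 7, while -s + 4 = 7 — valid.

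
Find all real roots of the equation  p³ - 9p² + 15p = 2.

Rearrange: p³ - 9p² + 15p - 2 = 0.
Possible rational roots are divisors of -2. Testing p = 2 gives 0, so (p - 2) is a factor.
Divide: p³ - 9p² + 15p - 2 = (p - 2)(p² - 7p + 1).
Apply the quadratic formula to p² - 7p + 1 = 0: p = (7 ± √45)/2, i.e. p ≈ 6.8541 or p ≈ 0.1459.

p = 0.1459 or p = 2 or p = 6.8541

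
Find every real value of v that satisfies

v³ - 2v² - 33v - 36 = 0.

v = -4 or v = -1.2426 or v = 7.2426

Possible rational roots are divisors of -36. Testing v = -4 gives 0, so (v + 4) is a factor.
Divide: v³ - 2v² - 33v - 36 = (v + 4)(v² - 6v - 9).
Apply the quadratic formula to v² - 6v - 9 = 0: v = (6 ± √72)/2, i.e. v ≈ 7.2426 or v ≈ -1.2426.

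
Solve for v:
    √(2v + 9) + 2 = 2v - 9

Isolate the radical: √(2v + 9) = 2v - 11.
Square both sides: 2v + 9 = (2v - 11)².
Expand and rearrange: 4v² - 46v + 112 = 0.
Solving gives v = 8 or v = 3.5.
Check each candidate in the original equation:
  v = 8: √(25) = 5, while 2v - 11 = 5 — valid.
  v = 3.5: √(16) = 4, while 2v - 11 = -4 — extraneous.

v = 8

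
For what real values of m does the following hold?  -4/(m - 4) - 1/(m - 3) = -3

Multiply both sides by (m - 4)(m - 3):
-4(m - 3) - (m - 4) = -3(m - 4)(m - 3).
Expand and collect terms: -3m² + 26m - 52 = 0.
By the quadratic formula, m = (-26 ± √52) / -6, so m ≈ 3.1315 or m ≈ 5.5352.
Neither value makes a denominator zero (m ≠ 4, m ≠ 3), so both are valid.

m = 3.1315 or m = 5.5352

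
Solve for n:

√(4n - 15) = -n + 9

n = 6

Square both sides: 4n - 15 = (-n + 9)².
Expand and rearrange: n² - 22n + 96 = 0.
Solving gives n = 16 or n = 6.
Check each candidate in the original equation:
  n = 16: √(49) = 7, while -n + 9 = -7 — extraneous.
  n = 6: √(9) = 3, while -n + 9 = 3 — valid.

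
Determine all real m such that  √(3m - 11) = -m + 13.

m = 9

Square both sides: 3m - 11 = (-m + 13)².
Expand and rearrange: m² - 29m + 180 = 0.
Solving gives m = 20 or m = 9.
Check each candidate in the original equation:
  m = 20: √(49) = 7, while -m + 13 = -7 — extraneous.
  m = 9: √(16) = 4, while -m + 13 = 4 — valid.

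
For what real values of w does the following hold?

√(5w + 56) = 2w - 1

Square both sides: 5w + 56 = (2w - 1)².
Expand and rearrange: 4w² - 9w - 55 = 0.
Solving gives w = 5 or w = -2.75.
Check each candidate in the original equation:
  w = 5: √(81) = 9, while 2w - 1 = 9 — valid.
  w = -2.75: √(42.25) = 6.5, while 2w - 1 = -6.5 — extraneous.

w = 5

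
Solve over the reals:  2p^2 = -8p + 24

Bring every term to one side: 2p^2 + 8p - 24 = 0.
Factor: 2(p - 2)(p + 6) = 0.
So p = 2 or p = -6.

p = -6 or p = 2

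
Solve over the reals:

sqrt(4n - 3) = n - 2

Square both sides: 4n - 3 = (n - 2)^2.
Expand and rearrange: n^2 - 8n + 7 = 0.
Solving gives n = 7 or n = 1.
Check each candidate in the original equation:
  n = 7: sqrt(25) = 5, while n - 2 = 5 — valid.
  n = 1: sqrt(1) = 1, while n - 2 = -1 — extraneous.

n = 7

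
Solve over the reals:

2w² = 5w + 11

w = -1.4075 or w = 3.9075

Rearrange to standard form: 2w² - 5w - 11 = 0.
Discriminant: (-5)² − 4·2·(-11) = 113.
Quadratic formula: w = (5 ± √113) / 4.
So w = 5/4 + √(113)/4 ≈ 3.9075 or w = 5/4 - √(113)/4 ≈ -1.4075.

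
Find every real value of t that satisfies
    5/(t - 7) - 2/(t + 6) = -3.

Multiply both sides by (t - 7)(t + 6):
5(t + 6) - 2(t - 7) = -3(t - 7)(t + 6).
Expand and collect terms: -3t² + 82 = 0.
By the quadratic formula, t = (0 ± √984) / -6, so t ≈ -5.2281 or t ≈ 5.2281.
Neither value makes a denominator zero (t ≠ 7, t ≠ -6), so both are valid.

t = -5.2281 or t = 5.2281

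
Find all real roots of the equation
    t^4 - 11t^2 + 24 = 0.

Let u = t^2. The equation becomes u^2 - 11u + 24 = 0.
Factor: (u - 3)(u - 8) = 0, so u = 3 or u = 8.
t^2 = 3 gives t = +/-sqrt(3) ~= +/-1.7321.
t^2 = 8 gives t = +/-2*sqrt(2) ~= +/-2.8284.

t = -2.8284 or t = -1.7321 or t = 1.7321 or t = 2.8284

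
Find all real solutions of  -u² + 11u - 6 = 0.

Discriminant: (11)² − 4·(-1)·(-6) = 97.
Quadratic formula: u = (-11 ± √97) / (-2).
So u = 11/2 - √(97)/2 ≈ 0.5756 or u = √(97)/2 + 11/2 ≈ 10.4244.

u = 0.5756 or u = 10.4244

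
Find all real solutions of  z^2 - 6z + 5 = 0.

Factor: (z - 5)(z - 1) = 0.
So z = 5 or z = 1.

z = 1 or z = 5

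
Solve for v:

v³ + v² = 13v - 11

Rearrange: v³ + v² - 13v + 11 = 0.
Possible rational roots are divisors of 11. Testing v = 1 gives 0, so (v - 1) is a factor.
Divide: v³ + v² - 13v + 11 = (v - 1)(v² + 2v - 11).
Apply the quadratic formula to v² + 2v - 11 = 0: v = (-2 ± √48)/2, i.e. v ≈ 2.4641 or v ≈ -4.4641.

v = -4.4641 or v = 1 or v = 2.4641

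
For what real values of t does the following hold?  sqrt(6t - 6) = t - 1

t = 1 or t = 7

Square both sides: 6t - 6 = (t - 1)^2.
Expand and rearrange: t^2 - 8t + 7 = 0.
Solving gives t = 7 or t = 1.
Check each candidate in the original equation:
  t = 7: sqrt(36) = 6, while t - 1 = 6 — valid.
  t = 1: sqrt(0) = 0, while t - 1 = 0 — valid.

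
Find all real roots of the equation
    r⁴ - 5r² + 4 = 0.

Let u = r². The equation becomes u² - 5u + 4 = 0.
Factor: (u - 1)(u - 4) = 0, so u = 1 or u = 4.
r² = 1 gives r = ±1.
r² = 4 gives r = ±2.

r = -2 or r = -1 or r = 1 or r = 2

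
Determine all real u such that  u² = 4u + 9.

Rearrange to standard form: u² - 4u - 9 = 0.
Discriminant: (-4)² − 4·1·(-9) = 52.
Quadratic formula: u = (4 ± √52) / 2.
So u = 2 + √(13) ≈ 5.6056 or u = 2 - √(13) ≈ -1.6056.

u = -1.6056 or u = 5.6056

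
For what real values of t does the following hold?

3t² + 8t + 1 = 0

t = -2.5352 or t = -0.1315

Discriminant: (8)² − 4·3·1 = 52.
Quadratic formula: t = (-8 ± √52) / 6.
So t = -4/3 + √(13)/3 ≈ -0.1315 or t = -4/3 - √(13)/3 ≈ -2.5352.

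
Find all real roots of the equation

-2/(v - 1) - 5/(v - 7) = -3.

v = 1.5114 or v = 8.822

Multiply both sides by (v - 1)(v - 7):
-2(v - 7) - 5(v - 1) = -3(v - 1)(v - 7).
Expand and collect terms: -3v² + 31v - 40 = 0.
By the quadratic formula, v = (-31 ± √481) / -6, so v ≈ 1.5114 or v ≈ 8.822.
Neither value makes a denominator zero (v ≠ 1, v ≠ 7), so both are valid.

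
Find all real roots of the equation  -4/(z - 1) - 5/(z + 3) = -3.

z = -1.8629 or z = 2.8629

Multiply both sides by (z - 1)(z + 3):
-4(z + 3) - 5(z - 1) = -3(z - 1)(z + 3).
Expand and collect terms: -3z^2 + 3z + 16 = 0.
By the quadratic formula, z = (-3 +/- sqrt(201)) / -6, so z ~= -1.8629 or z ~= 2.8629.
Neither value makes a denominator zero (z != 1, z != -3), so both are valid.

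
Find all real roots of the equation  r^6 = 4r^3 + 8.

r = -1.1355 or r = 1.7613

Let u = r^3. The equation becomes u^2 - 4u - 8 = 0.
By the quadratic formula, u = 2 + 2*sqrt(3) or u = 2 - 2*sqrt(3).
r^3 = 2 + 2*sqrt(3) gives r = (2 + 2*sqrt(3))^(1/3) ~= 1.7613.
r^3 = 2 - 2*sqrt(3) gives r = -(-2 + 2*sqrt(3))^(1/3) ~= -1.1355.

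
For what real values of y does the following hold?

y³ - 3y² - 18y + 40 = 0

y = -4 or y = 2 or y = 5

Possible rational roots are divisors of 40. Testing y = 5 gives 0, so (y - 5) is a factor.
Divide: y³ - 3y² - 18y + 40 = (y - 5)(y² + 2y - 8).
Factor the quadratic: y = 2 or y = -4.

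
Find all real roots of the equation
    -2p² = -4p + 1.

p = 0.2929 or p = 1.7071

Rearrange to standard form: -2p² + 4p - 1 = 0.
Discriminant: (4)² − 4·(-2)·(-1) = 8.
Quadratic formula: p = (-4 ± √8) / (-4).
So p = 1 - √(2)/2 ≈ 0.2929 or p = √(2)/2 + 1 ≈ 1.7071.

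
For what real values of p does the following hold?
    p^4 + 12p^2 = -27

Let u = p^2. The equation becomes u^2 + 12u + 27 = 0.
Factor: (u + 3)(u + 9) = 0, so u = -3 or u = -9.
p^2 = -3 < 0 has no real solution.
p^2 = -9 < 0 has no real solution.

No real solutions.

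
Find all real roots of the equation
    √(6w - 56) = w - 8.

w = 10 or w = 12

Square both sides: 6w - 56 = (w - 8)².
Expand and rearrange: w² - 22w + 120 = 0.
Solving gives w = 12 or w = 10.
Check each candidate in the original equation:
  w = 12: √(16) = 4, while w - 8 = 4 — valid.
  w = 10: √(4) = 2, while w - 8 = 2 — valid.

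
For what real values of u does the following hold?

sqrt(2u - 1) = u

u = 1

Square both sides: 2u - 1 = (u)^2.
Expand and rearrange: u^2 - 2u + 1 = 0.
This gives the repeated root u = 1.
Check in the original equation:
  u = 1: sqrt(1) = 1, while u = 1 — valid.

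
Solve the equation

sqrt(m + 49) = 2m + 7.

m = 0

Square both sides: m + 49 = (2m + 7)^2.
Expand and rearrange: 4m^2 + 27m = 0.
Solving gives m = 0 or m = -6.75.
Check each candidate in the original equation:
  m = 0: sqrt(49) = 7, while 2m + 7 = 7 — valid.
  m = -6.75: sqrt(42.25) = 6.5, while 2m + 7 = -6.5 — extraneous.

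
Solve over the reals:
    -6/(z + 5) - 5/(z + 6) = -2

z = -5.5895 or z = 0.0895

Multiply both sides by (z + 5)(z + 6):
-6(z + 6) - 5(z + 5) = -2(z + 5)(z + 6).
Expand and collect terms: -2z^2 - 11z + 1 = 0.
By the quadratic formula, z = (11 +/- sqrt(129)) / -4, so z ~= -5.5895 or z ~= 0.0895.
Neither value makes a denominator zero (z != -5, z != -6), so both are valid.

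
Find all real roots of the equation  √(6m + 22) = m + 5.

m = -3 or m = -1

Square both sides: 6m + 22 = (m + 5)².
Expand and rearrange: m² + 4m + 3 = 0.
Solving gives m = -1 or m = -3.
Check each candidate in the original equation:
  m = -1: √(16) = 4, while m + 5 = 4 — valid.
  m = -3: √(4) = 2, while m + 5 = 2 — valid.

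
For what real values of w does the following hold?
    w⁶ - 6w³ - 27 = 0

Let u = w³. The equation becomes u² - 6u - 27 = 0.
Factor: (u - 9)(u + 3) = 0, so u = 9 or u = -3.
w³ = 9 gives w = ∛(9) ≈ 2.0801.
w³ = -3 gives w = -∛(3) ≈ -1.4422.

w = -1.4422 or w = 2.0801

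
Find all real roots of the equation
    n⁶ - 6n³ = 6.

n = -0.9557 or n = 1.9013

Let u = n³. The equation becomes u² - 6u - 6 = 0.
By the quadratic formula, u = 3 + √(15) or u = 3 - √(15).
n³ = 3 + √(15) gives n = ∛(3 + √(15)) ≈ 1.9013.
n³ = 3 - √(15) gives n = -∛(-3 + √(15)) ≈ -0.9557.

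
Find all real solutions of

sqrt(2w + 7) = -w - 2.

w = -3

Square both sides: 2w + 7 = (-w - 2)^2.
Expand and rearrange: w^2 + 2w - 3 = 0.
Solving gives w = 1 or w = -3.
Check each candidate in the original equation:
  w = 1: sqrt(9) = 3, while -w - 2 = -3 — extraneous.
  w = -3: sqrt(1) = 1, while -w - 2 = 1 — valid.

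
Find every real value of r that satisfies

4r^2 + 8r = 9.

Rearrange to standard form: 4r^2 + 8r - 9 = 0.
Discriminant: (8)^2 - 4*4*(-9) = 208.
Quadratic formula: r = (-8 +/- sqrt(208)) / 8.
So r = -1 + sqrt(13)/2 ~= 0.8028 or r = -sqrt(13)/2 - 1 ~= -2.8028.

r = -2.8028 or r = 0.8028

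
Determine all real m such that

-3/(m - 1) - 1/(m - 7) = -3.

m = 1.9382 or m = 7.3951

Multiply both sides by (m - 1)(m - 7):
-3(m - 7) - (m - 1) = -3(m - 1)(m - 7).
Expand and collect terms: -3m^2 + 28m - 43 = 0.
By the quadratic formula, m = (-28 +/- sqrt(268)) / -6, so m ~= 1.9382 or m ~= 7.3951.
Neither value makes a denominator zero (m != 1, m != 7), so both are valid.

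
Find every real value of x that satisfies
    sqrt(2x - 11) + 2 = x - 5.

Isolate the radical: sqrt(2x - 11) = x - 7.
Square both sides: 2x - 11 = (x - 7)^2.
Expand and rearrange: x^2 - 16x + 60 = 0.
Solving gives x = 10 or x = 6.
Check each candidate in the original equation:
  x = 10: sqrt(9) = 3, while x - 7 = 3 — valid.
  x = 6: sqrt(1) = 1, while x - 7 = -1 — extraneous.

x = 10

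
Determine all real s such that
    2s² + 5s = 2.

s = -2.8508 or s = 0.3508

Rearrange to standard form: 2s² + 5s - 2 = 0.
Discriminant: (5)² − 4·2·(-2) = 41.
Quadratic formula: s = (-5 ± √41) / 4.
So s = -5/4 + √(41)/4 ≈ 0.3508 or s = -√(41)/4 - 5/4 ≈ -2.8508.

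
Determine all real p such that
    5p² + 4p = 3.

Rearrange to standard form: 5p² + 4p - 3 = 0.
Discriminant: (4)² − 4·5·(-3) = 76.
Quadratic formula: p = (-4 ± √76) / 10.
So p = -2/5 + √(19)/5 ≈ 0.4718 or p = -√(19)/5 - 2/5 ≈ -1.2718.

p = -1.2718 or p = 0.4718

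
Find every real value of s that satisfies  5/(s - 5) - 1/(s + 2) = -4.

s = -1.6926 or s = 3.6926

Multiply both sides by (s - 5)(s + 2):
5(s + 2) - (s - 5) = -4(s - 5)(s + 2).
Expand and collect terms: -4s² + 8s + 25 = 0.
By the quadratic formula, s = (-8 ± √464) / -8, so s ≈ -1.6926 or s ≈ 3.6926.
Neither value makes a denominator zero (s ≠ 5, s ≠ -2), so both are valid.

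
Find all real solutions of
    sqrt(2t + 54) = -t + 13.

Square both sides: 2t + 54 = (-t + 13)^2.
Expand and rearrange: t^2 - 28t + 115 = 0.
Solving gives t = 23 or t = 5.
Check each candidate in the original equation:
  t = 23: sqrt(100) = 10, while -t + 13 = -10 — extraneous.
  t = 5: sqrt(64) = 8, while -t + 13 = 8 — valid.

t = 5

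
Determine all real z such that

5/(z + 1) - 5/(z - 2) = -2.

Multiply both sides by (z + 1)(z - 2):
5(z - 2) - 5(z + 1) = -2(z + 1)(z - 2).
Expand and collect terms: -2z² + 2z + 19 = 0.
By the quadratic formula, z = (-2 ± √156) / -4, so z ≈ -2.6225 or z ≈ 3.6225.
Neither value makes a denominator zero (z ≠ -1, z ≠ 2), so both are valid.

z = -2.6225 or z = 3.6225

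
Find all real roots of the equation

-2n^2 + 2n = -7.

Rearrange to standard form: -2n^2 + 2n + 7 = 0.
Discriminant: (2)^2 - 4*(-2)*7 = 60.
Quadratic formula: n = (-2 +/- sqrt(60)) / (-4).
So n = 1/2 - sqrt(15)/2 ~= -1.4365 or n = 1/2 + sqrt(15)/2 ~= 2.4365.

n = -1.4365 or n = 2.4365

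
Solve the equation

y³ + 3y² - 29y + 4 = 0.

Possible rational roots are divisors of 4. Testing y = 4 gives 0, so (y - 4) is a factor.
Divide: y³ + 3y² - 29y + 4 = (y - 4)(y² + 7y - 1).
Apply the quadratic formula to y² + 7y - 1 = 0: y = (-7 ± √53)/2, i.e. y ≈ 0.1401 or y ≈ -7.1401.

y = -7.1401 or y = 0.1401 or y = 4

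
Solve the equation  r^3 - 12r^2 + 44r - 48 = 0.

Possible rational roots are divisors of -48. Testing r = 4 gives 0, so (r - 4) is a factor.
Divide: r^3 - 12r^2 + 44r - 48 = (r - 4)(r^2 - 8r + 12).
Factor the quadratic: r = 6 or r = 2.

r = 2 or r = 4 or r = 6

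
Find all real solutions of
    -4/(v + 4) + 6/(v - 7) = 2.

v = -5.6158 or v = 9.6158

Multiply both sides by (v + 4)(v - 7):
-4(v - 7) + 6(v + 4) = 2(v + 4)(v - 7).
Expand and collect terms: 2v^2 - 8v - 108 = 0.
By the quadratic formula, v = (8 +/- sqrt(928)) / 4, so v ~= 9.6158 or v ~= -5.6158.
Neither value makes a denominator zero (v != -4, v != 7), so both are valid.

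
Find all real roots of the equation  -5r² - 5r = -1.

r = -1.1708 or r = 0.1708

Rearrange to standard form: -5r² - 5r + 1 = 0.
Discriminant: (-5)² − 4·(-5)·1 = 45.
Quadratic formula: r = (5 ± √45) / (-10).
So r = -3·√(5)/10 - 1/2 ≈ -1.1708 or r = -1/2 + 3·√(5)/10 ≈ 0.1708.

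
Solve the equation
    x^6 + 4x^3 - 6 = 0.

x = -1.7283 or x = 1.0514

Let u = x^3. The equation becomes u^2 + 4u - 6 = 0.
By the quadratic formula, u = -2 + sqrt(10) or u = -sqrt(10) - 2.
x^3 = -2 + sqrt(10) gives x = (-2 + sqrt(10))^(1/3) ~= 1.0514.
x^3 = -sqrt(10) - 2 gives x = -(2 + sqrt(10))^(1/3) ~= -1.7283.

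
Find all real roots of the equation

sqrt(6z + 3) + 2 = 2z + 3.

Isolate the radical: sqrt(6z + 3) = 2z + 1.
Square both sides: 6z + 3 = (2z + 1)^2.
Expand and rearrange: 4z^2 - 2z - 2 = 0.
Solving gives z = 1 or z = -0.5.
Check each candidate in the original equation:
  z = 1: sqrt(9) = 3, while 2z + 1 = 3 — valid.
  z = -0.5: sqrt(0) = 0, while 2z + 1 = 0 — valid.

z = -0.5 or z = 1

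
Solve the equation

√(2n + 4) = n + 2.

Square both sides: 2n + 4 = (n + 2)².
Expand and rearrange: n² + 2n = 0.
Solving gives n = 0 or n = -2.
Check each candidate in the original equation:
  n = 0: √(4) = 2, while n + 2 = 2 — valid.
  n = -2: √(0) = 0, while n + 2 = 0 — valid.

n = -2 or n = 0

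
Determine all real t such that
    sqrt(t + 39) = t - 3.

Square both sides: t + 39 = (t - 3)^2.
Expand and rearrange: t^2 - 7t - 30 = 0.
Solving gives t = 10 or t = -3.
Check each candidate in the original equation:
  t = 10: sqrt(49) = 7, while t - 3 = 7 — valid.
  t = -3: sqrt(36) = 6, while t - 3 = -6 — extraneous.

t = 10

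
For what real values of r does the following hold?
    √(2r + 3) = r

Square both sides: 2r + 3 = (r)².
Expand and rearrange: r² - 2r - 3 = 0.
Solving gives r = 3 or r = -1.
Check each candidate in the original equation:
  r = 3: √(9) = 3, while r = 3 — valid.
  r = -1: √(1) = 1, while r = -1 — extraneous.

r = 3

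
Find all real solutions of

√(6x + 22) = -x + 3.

x = -1

Square both sides: 6x + 22 = (-x + 3)².
Expand and rearrange: x² - 12x - 13 = 0.
Solving gives x = 13 or x = -1.
Check each candidate in the original equation:
  x = 13: √(100) = 10, while -x + 3 = -10 — extraneous.
  x = -1: √(16) = 4, while -x + 3 = 4 — valid.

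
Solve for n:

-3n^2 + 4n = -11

n = -1.3609 or n = 2.6943

Rearrange to standard form: -3n^2 + 4n + 11 = 0.
Discriminant: (4)^2 - 4*(-3)*11 = 148.
Quadratic formula: n = (-4 +/- sqrt(148)) / (-6).
So n = 2/3 - sqrt(37)/3 ~= -1.3609 or n = 2/3 + sqrt(37)/3 ~= 2.6943.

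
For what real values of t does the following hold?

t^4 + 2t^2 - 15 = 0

Let u = t^2. The equation becomes u^2 + 2u - 15 = 0.
Factor: (u + 5)(u - 3) = 0, so u = -5 or u = 3.
t^2 = -5 < 0 has no real solution.
t^2 = 3 gives t = +/-sqrt(3) ~= +/-1.7321.

t = -1.7321 or t = 1.7321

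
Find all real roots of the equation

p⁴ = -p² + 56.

Let u = p². The equation becomes u² + u - 56 = 0.
Factor: (u + 8)(u - 7) = 0, so u = -8 or u = 7.
p² = -8 < 0 has no real solution.
p² = 7 gives p = ±√(7) ≈ ±2.6458.

p = -2.6458 or p = 2.6458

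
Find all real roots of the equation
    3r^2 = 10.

Rearrange to standard form: 3r^2 - 10 = 0.
Discriminant: (0)^2 - 4*3*(-10) = 120.
Quadratic formula: r = (0 +/- sqrt(120)) / 6.
So r = sqrt(30)/3 ~= 1.8257 or r = -sqrt(30)/3 ~= -1.8257.

r = -1.8257 or r = 1.8257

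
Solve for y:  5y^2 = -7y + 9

y = -2.2133 or y = 0.8133

Rearrange to standard form: 5y^2 + 7y - 9 = 0.
Discriminant: (7)^2 - 4*5*(-9) = 229.
Quadratic formula: y = (-7 +/- sqrt(229)) / 10.
So y = -7/10 + sqrt(229)/10 ~= 0.8133 or y = -sqrt(229)/10 - 7/10 ~= -2.2133.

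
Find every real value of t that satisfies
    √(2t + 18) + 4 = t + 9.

Isolate the radical: √(2t + 18) = t + 5.
Square both sides: 2t + 18 = (t + 5)².
Expand and rearrange: t² + 8t + 7 = 0.
Solving gives t = -1 or t = -7.
Check each candidate in the original equation:
  t = -1: √(16) = 4, while t + 5 = 4 — valid.
  t = -7: √(4) = 2, while t + 5 = -2 — extraneous.

t = -1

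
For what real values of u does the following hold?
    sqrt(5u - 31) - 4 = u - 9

Isolate the radical: sqrt(5u - 31) = u - 5.
Square both sides: 5u - 31 = (u - 5)^2.
Expand and rearrange: u^2 - 15u + 56 = 0.
Solving gives u = 8 or u = 7.
Check each candidate in the original equation:
  u = 8: sqrt(9) = 3, while u - 5 = 3 — valid.
  u = 7: sqrt(4) = 2, while u - 5 = 2 — valid.

u = 7 or u = 8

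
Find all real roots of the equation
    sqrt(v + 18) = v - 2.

v = 7

Square both sides: v + 18 = (v - 2)^2.
Expand and rearrange: v^2 - 5v - 14 = 0.
Solving gives v = 7 or v = -2.
Check each candidate in the original equation:
  v = 7: sqrt(25) = 5, while v - 2 = 5 — valid.
  v = -2: sqrt(16) = 4, while v - 2 = -4 — extraneous.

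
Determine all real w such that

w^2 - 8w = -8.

Rearrange to standard form: w^2 - 8w + 8 = 0.
Discriminant: (-8)^2 - 4*1*8 = 32.
Quadratic formula: w = (8 +/- sqrt(32)) / 2.
So w = 2*sqrt(2) + 4 ~= 6.8284 or w = 4 - 2*sqrt(2) ~= 1.1716.

w = 1.1716 or w = 6.8284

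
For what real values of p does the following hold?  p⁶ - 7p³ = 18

Let u = p³. The equation becomes u² - 7u - 18 = 0.
Factor: (u - 9)(u + 2) = 0, so u = 9 or u = -2.
p³ = 9 gives p = ∛(9) ≈ 2.0801.
p³ = -2 gives p = -∛(2) ≈ -1.2599.

p = -1.2599 or p = 2.0801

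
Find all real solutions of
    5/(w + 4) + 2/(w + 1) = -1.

Multiply both sides by (w + 4)(w + 1):
5(w + 1) + 2(w + 4) = -(w + 4)(w + 1).
Expand and collect terms: -w^2 - 12w - 17 = 0.
By the quadratic formula, w = (12 +/- sqrt(76)) / -2, so w ~= -10.3589 or w ~= -1.6411.
Neither value makes a denominator zero (w != -4, w != -1), so both are valid.

w = -10.3589 or w = -1.6411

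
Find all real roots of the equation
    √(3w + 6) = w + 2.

w = -2 or w = 1

Square both sides: 3w + 6 = (w + 2)².
Expand and rearrange: w² + w - 2 = 0.
Solving gives w = 1 or w = -2.
Check each candidate in the original equation:
  w = 1: √(9) = 3, while w + 2 = 3 — valid.
  w = -2: √(0) = 0, while w + 2 = 0 — valid.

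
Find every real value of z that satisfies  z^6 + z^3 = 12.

z = -1.5874 or z = 1.4422

Let u = z^3. The equation becomes u^2 + u - 12 = 0.
Factor: (u - 3)(u + 4) = 0, so u = 3 or u = -4.
z^3 = 3 gives z = (3)^(1/3) ~= 1.4422.
z^3 = -4 gives z = -(4)^(1/3) ~= -1.5874.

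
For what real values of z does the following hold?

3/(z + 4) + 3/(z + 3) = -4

Multiply both sides by (z + 4)(z + 3):
3(z + 3) + 3(z + 4) = -4(z + 4)(z + 3).
Expand and collect terms: -4z² - 34z - 69 = 0.
By the quadratic formula, z = (34 ± √52) / -8, so z ≈ -5.1514 or z ≈ -3.3486.
Neither value makes a denominator zero (z ≠ -4, z ≠ -3), so both are valid.

z = -5.1514 or z = -3.3486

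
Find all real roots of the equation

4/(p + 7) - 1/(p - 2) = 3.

p = -5.6056 or p = 1.6056

Multiply both sides by (p + 7)(p - 2):
4(p - 2) - (p + 7) = 3(p + 7)(p - 2).
Expand and collect terms: 3p^2 + 12p - 27 = 0.
By the quadratic formula, p = (-12 +/- sqrt(468)) / 6, so p ~= 1.6056 or p ~= -5.6056.
Neither value makes a denominator zero (p != -7, p != 2), so both are valid.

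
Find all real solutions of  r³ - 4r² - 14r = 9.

Rearrange: r³ - 4r² - 14r - 9 = 0.
Possible rational roots are divisors of -9. Testing r = -1 gives 0, so (r + 1) is a factor.
Divide: r³ - 4r² - 14r - 9 = (r + 1)(r² - 5r - 9).
Apply the quadratic formula to r² - 5r - 9 = 0: r = (5 ± √61)/2, i.e. r ≈ 6.4051 or r ≈ -1.4051.

r = -1.4051 or r = -1 or r = 6.4051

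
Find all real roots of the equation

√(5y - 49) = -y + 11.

Square both sides: 5y - 49 = (-y + 11)².
Expand and rearrange: y² - 27y + 170 = 0.
Solving gives y = 17 or y = 10.
Check each candidate in the original equation:
  y = 17: √(36) = 6, while -y + 11 = -6 — extraneous.
  y = 10: √(1) = 1, while -y + 11 = 1 — valid.

y = 10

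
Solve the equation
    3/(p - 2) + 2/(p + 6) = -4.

Multiply both sides by (p - 2)(p + 6):
3(p + 6) + 2(p - 2) = -4(p - 2)(p + 6).
Expand and collect terms: -4p^2 - 21p + 34 = 0.
By the quadratic formula, p = (21 +/- sqrt(985)) / -8, so p ~= -6.5481 or p ~= 1.2981.
Neither value makes a denominator zero (p != 2, p != -6), so both are valid.

p = -6.5481 or p = 1.2981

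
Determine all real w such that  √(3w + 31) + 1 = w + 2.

Isolate the radical: √(3w + 31) = w + 1.
Square both sides: 3w + 31 = (w + 1)².
Expand and rearrange: w² - w - 30 = 0.
Solving gives w = 6 or w = -5.
Check each candidate in the original equation:
  w = 6: √(49) = 7, while w + 1 = 7 — valid.
  w = -5: √(16) = 4, while w + 1 = -4 — extraneous.

w = 6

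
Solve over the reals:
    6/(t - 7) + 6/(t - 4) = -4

t = 1.8787 or t = 6.1213

Multiply both sides by (t - 7)(t - 4):
6(t - 4) + 6(t - 7) = -4(t - 7)(t - 4).
Expand and collect terms: -4t² + 32t - 46 = 0.
By the quadratic formula, t = (-32 ± √288) / -8, so t ≈ 1.8787 or t ≈ 6.1213.
Neither value makes a denominator zero (t ≠ 7, t ≠ 4), so both are valid.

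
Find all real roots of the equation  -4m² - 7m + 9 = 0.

m = -2.6116 or m = 0.8616

Discriminant: (-7)² − 4·(-4)·9 = 193.
Quadratic formula: m = (7 ± √193) / (-8).
So m = -√(193)/8 - 7/8 ≈ -2.6116 or m = -7/8 + √(193)/8 ≈ 0.8616.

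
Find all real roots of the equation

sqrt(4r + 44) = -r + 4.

Square both sides: 4r + 44 = (-r + 4)^2.
Expand and rearrange: r^2 - 12r - 28 = 0.
Solving gives r = 14 or r = -2.
Check each candidate in the original equation:
  r = 14: sqrt(100) = 10, while -r + 4 = -10 — extraneous.
  r = -2: sqrt(36) = 6, while -r + 4 = 6 — valid.

r = -2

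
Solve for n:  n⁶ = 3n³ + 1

n = -0.6715 or n = 1.4892

Let u = n³. The equation becomes u² - 3u - 1 = 0.
By the quadratic formula, u = 3/2 + √(13)/2 or u = 3/2 - √(13)/2.
n³ = 3/2 + √(13)/2 gives n = ∛(3/2 + √(13)/2) ≈ 1.4892.
n³ = 3/2 - √(13)/2 gives n = -∛(-3/2 + √(13)/2) ≈ -0.6715.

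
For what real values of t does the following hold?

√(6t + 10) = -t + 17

t = 9

Square both sides: 6t + 10 = (-t + 17)².
Expand and rearrange: t² - 40t + 279 = 0.
Solving gives t = 31 or t = 9.
Check each candidate in the original equation:
  t = 31: √(196) = 14, while -t + 17 = -14 — extraneous.
  t = 9: √(64) = 8, while -t + 17 = 8 — valid.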